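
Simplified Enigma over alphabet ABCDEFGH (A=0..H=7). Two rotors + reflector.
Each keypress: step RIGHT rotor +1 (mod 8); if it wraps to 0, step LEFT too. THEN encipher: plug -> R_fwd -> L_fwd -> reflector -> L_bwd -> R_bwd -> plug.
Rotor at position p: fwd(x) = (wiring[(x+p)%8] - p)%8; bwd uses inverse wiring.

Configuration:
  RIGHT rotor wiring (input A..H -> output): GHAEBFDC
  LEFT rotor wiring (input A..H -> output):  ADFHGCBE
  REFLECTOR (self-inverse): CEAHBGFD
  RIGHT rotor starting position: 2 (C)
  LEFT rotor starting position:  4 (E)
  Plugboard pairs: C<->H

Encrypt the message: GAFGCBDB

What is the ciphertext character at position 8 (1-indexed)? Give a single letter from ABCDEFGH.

Char 1 ('G'): step: R->3, L=4; G->plug->G->R->E->L->E->refl->B->L'->G->R'->B->plug->B
Char 2 ('A'): step: R->4, L=4; A->plug->A->R->F->L->H->refl->D->L'->H->R'->C->plug->H
Char 3 ('F'): step: R->5, L=4; F->plug->F->R->D->L->A->refl->C->L'->A->R'->A->plug->A
Char 4 ('G'): step: R->6, L=4; G->plug->G->R->D->L->A->refl->C->L'->A->R'->C->plug->H
Char 5 ('C'): step: R->7, L=4; C->plug->H->R->E->L->E->refl->B->L'->G->R'->G->plug->G
Char 6 ('B'): step: R->0, L->5 (L advanced); B->plug->B->R->H->L->B->refl->E->L'->B->R'->E->plug->E
Char 7 ('D'): step: R->1, L=5; D->plug->D->R->A->L->F->refl->G->L'->E->R'->E->plug->E
Char 8 ('B'): step: R->2, L=5; B->plug->B->R->C->L->H->refl->D->L'->D->R'->D->plug->D

D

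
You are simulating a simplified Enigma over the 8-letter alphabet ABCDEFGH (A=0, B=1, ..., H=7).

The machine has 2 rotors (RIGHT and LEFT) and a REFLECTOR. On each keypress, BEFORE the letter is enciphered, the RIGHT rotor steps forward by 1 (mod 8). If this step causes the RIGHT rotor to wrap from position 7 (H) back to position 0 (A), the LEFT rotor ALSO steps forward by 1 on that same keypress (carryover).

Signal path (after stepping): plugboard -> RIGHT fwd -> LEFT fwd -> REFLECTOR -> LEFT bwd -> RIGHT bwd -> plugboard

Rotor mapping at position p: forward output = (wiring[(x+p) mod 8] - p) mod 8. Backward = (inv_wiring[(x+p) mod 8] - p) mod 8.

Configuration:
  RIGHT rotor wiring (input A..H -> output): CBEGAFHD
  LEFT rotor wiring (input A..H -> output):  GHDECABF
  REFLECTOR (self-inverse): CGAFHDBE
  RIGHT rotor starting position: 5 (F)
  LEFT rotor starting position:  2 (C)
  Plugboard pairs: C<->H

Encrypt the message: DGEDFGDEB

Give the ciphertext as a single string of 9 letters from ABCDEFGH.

Char 1 ('D'): step: R->6, L=2; D->plug->D->R->D->L->G->refl->B->L'->A->R'->F->plug->F
Char 2 ('G'): step: R->7, L=2; G->plug->G->R->G->L->E->refl->H->L'->E->R'->A->plug->A
Char 3 ('E'): step: R->0, L->3 (L advanced); E->plug->E->R->A->L->B->refl->G->L'->D->R'->H->plug->C
Char 4 ('D'): step: R->1, L=3; D->plug->D->R->H->L->A->refl->C->L'->E->R'->E->plug->E
Char 5 ('F'): step: R->2, L=3; F->plug->F->R->B->L->H->refl->E->L'->G->R'->C->plug->H
Char 6 ('G'): step: R->3, L=3; G->plug->G->R->G->L->E->refl->H->L'->B->R'->H->plug->C
Char 7 ('D'): step: R->4, L=3; D->plug->D->R->H->L->A->refl->C->L'->E->R'->A->plug->A
Char 8 ('E'): step: R->5, L=3; E->plug->E->R->E->L->C->refl->A->L'->H->R'->F->plug->F
Char 9 ('B'): step: R->6, L=3; B->plug->B->R->F->L->D->refl->F->L'->C->R'->G->plug->G

Answer: FACEHCAFG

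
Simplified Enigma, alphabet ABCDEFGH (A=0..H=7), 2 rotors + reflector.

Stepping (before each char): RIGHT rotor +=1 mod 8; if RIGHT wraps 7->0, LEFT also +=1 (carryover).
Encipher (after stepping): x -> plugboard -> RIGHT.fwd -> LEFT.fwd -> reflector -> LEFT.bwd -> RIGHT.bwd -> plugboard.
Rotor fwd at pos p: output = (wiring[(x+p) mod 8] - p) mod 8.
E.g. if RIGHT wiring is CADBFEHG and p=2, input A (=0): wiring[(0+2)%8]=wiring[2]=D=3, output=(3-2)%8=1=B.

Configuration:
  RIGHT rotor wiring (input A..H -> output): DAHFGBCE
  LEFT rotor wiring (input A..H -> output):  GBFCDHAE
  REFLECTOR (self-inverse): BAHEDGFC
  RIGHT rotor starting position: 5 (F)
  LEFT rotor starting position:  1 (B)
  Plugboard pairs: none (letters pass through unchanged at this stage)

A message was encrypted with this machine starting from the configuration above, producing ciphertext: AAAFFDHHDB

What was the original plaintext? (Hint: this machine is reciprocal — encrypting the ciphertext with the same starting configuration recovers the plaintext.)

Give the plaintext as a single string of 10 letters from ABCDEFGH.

Answer: FHHHGGAFEH

Derivation:
Char 1 ('A'): step: R->6, L=1; A->plug->A->R->E->L->G->refl->F->L'->H->R'->F->plug->F
Char 2 ('A'): step: R->7, L=1; A->plug->A->R->F->L->H->refl->C->L'->D->R'->H->plug->H
Char 3 ('A'): step: R->0, L->2 (L advanced); A->plug->A->R->D->L->F->refl->G->L'->E->R'->H->plug->H
Char 4 ('F'): step: R->1, L=2; F->plug->F->R->B->L->A->refl->B->L'->C->R'->H->plug->H
Char 5 ('F'): step: R->2, L=2; F->plug->F->R->C->L->B->refl->A->L'->B->R'->G->plug->G
Char 6 ('D'): step: R->3, L=2; D->plug->D->R->H->L->H->refl->C->L'->F->R'->G->plug->G
Char 7 ('H'): step: R->4, L=2; H->plug->H->R->B->L->A->refl->B->L'->C->R'->A->plug->A
Char 8 ('H'): step: R->5, L=2; H->plug->H->R->B->L->A->refl->B->L'->C->R'->F->plug->F
Char 9 ('D'): step: R->6, L=2; D->plug->D->R->C->L->B->refl->A->L'->B->R'->E->plug->E
Char 10 ('B'): step: R->7, L=2; B->plug->B->R->E->L->G->refl->F->L'->D->R'->H->plug->H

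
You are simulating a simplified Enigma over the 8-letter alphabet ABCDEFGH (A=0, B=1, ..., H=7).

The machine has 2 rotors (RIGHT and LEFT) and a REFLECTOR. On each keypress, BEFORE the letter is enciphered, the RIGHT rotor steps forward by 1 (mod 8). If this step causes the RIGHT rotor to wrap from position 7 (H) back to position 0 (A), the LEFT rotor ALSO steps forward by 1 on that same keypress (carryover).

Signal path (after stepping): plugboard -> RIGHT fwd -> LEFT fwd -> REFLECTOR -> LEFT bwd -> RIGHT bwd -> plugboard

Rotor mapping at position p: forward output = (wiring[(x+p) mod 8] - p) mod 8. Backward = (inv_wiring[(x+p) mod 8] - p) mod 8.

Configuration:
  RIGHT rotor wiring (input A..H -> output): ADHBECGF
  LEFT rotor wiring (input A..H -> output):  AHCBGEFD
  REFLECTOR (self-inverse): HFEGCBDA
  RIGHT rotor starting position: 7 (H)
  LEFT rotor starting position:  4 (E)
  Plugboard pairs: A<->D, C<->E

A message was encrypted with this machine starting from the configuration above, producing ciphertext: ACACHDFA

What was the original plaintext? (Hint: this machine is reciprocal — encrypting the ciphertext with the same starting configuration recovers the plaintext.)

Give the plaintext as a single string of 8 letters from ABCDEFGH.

Answer: DEHAFHEB

Derivation:
Char 1 ('A'): step: R->0, L->5 (L advanced); A->plug->D->R->B->L->A->refl->H->L'->A->R'->A->plug->D
Char 2 ('C'): step: R->1, L=5; C->plug->E->R->B->L->A->refl->H->L'->A->R'->C->plug->E
Char 3 ('A'): step: R->2, L=5; A->plug->D->R->A->L->H->refl->A->L'->B->R'->H->plug->H
Char 4 ('C'): step: R->3, L=5; C->plug->E->R->C->L->G->refl->D->L'->D->R'->D->plug->A
Char 5 ('H'): step: R->4, L=5; H->plug->H->R->F->L->F->refl->B->L'->H->R'->F->plug->F
Char 6 ('D'): step: R->5, L=5; D->plug->A->R->F->L->F->refl->B->L'->H->R'->H->plug->H
Char 7 ('F'): step: R->6, L=5; F->plug->F->R->D->L->D->refl->G->L'->C->R'->C->plug->E
Char 8 ('A'): step: R->7, L=5; A->plug->D->R->A->L->H->refl->A->L'->B->R'->B->plug->B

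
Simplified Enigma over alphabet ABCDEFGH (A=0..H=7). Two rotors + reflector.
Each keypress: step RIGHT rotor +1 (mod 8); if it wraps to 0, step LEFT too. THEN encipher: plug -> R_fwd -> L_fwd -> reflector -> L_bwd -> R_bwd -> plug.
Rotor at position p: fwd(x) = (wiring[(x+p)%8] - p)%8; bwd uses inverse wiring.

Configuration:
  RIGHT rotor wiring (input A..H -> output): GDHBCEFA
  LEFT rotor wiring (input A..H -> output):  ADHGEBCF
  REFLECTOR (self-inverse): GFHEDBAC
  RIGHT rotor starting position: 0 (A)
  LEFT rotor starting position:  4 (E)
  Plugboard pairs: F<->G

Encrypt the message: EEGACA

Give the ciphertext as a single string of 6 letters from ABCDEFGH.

Answer: DHCDDD

Derivation:
Char 1 ('E'): step: R->1, L=4; E->plug->E->R->D->L->B->refl->F->L'->B->R'->D->plug->D
Char 2 ('E'): step: R->2, L=4; E->plug->E->R->D->L->B->refl->F->L'->B->R'->H->plug->H
Char 3 ('G'): step: R->3, L=4; G->plug->F->R->D->L->B->refl->F->L'->B->R'->C->plug->C
Char 4 ('A'): step: R->4, L=4; A->plug->A->R->G->L->D->refl->E->L'->E->R'->D->plug->D
Char 5 ('C'): step: R->5, L=4; C->plug->C->R->D->L->B->refl->F->L'->B->R'->D->plug->D
Char 6 ('A'): step: R->6, L=4; A->plug->A->R->H->L->C->refl->H->L'->F->R'->D->plug->D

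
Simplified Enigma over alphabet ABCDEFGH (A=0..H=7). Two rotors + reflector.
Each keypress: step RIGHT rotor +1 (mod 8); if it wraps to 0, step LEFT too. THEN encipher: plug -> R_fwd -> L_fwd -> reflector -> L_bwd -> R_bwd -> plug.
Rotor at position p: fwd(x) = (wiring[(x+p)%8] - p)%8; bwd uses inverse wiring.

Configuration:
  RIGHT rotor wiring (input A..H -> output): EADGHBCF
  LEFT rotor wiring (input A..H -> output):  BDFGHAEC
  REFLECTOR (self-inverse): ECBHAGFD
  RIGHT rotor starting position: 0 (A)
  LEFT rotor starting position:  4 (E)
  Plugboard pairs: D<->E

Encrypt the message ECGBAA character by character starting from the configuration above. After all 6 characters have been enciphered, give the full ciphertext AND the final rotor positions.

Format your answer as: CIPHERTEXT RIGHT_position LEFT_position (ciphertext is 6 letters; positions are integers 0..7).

Answer: ADHDDH 6 4

Derivation:
Char 1 ('E'): step: R->1, L=4; E->plug->D->R->G->L->B->refl->C->L'->H->R'->A->plug->A
Char 2 ('C'): step: R->2, L=4; C->plug->C->R->F->L->H->refl->D->L'->A->R'->E->plug->D
Char 3 ('G'): step: R->3, L=4; G->plug->G->R->F->L->H->refl->D->L'->A->R'->H->plug->H
Char 4 ('B'): step: R->4, L=4; B->plug->B->R->F->L->H->refl->D->L'->A->R'->E->plug->D
Char 5 ('A'): step: R->5, L=4; A->plug->A->R->E->L->F->refl->G->L'->D->R'->E->plug->D
Char 6 ('A'): step: R->6, L=4; A->plug->A->R->E->L->F->refl->G->L'->D->R'->H->plug->H
Final: ciphertext=ADHDDH, RIGHT=6, LEFT=4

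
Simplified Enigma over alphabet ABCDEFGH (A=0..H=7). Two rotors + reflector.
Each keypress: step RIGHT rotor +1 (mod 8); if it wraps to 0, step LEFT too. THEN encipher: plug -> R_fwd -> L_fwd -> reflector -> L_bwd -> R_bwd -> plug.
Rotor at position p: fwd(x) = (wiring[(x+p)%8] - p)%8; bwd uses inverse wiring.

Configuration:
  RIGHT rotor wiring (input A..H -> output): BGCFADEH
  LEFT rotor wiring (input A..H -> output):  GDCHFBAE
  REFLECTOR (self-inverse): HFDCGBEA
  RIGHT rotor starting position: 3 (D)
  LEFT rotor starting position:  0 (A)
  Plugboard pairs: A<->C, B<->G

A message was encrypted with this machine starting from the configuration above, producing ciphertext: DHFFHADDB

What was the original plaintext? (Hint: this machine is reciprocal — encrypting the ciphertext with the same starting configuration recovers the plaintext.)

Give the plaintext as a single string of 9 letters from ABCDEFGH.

Answer: BCDGCCBHA

Derivation:
Char 1 ('D'): step: R->4, L=0; D->plug->D->R->D->L->H->refl->A->L'->G->R'->G->plug->B
Char 2 ('H'): step: R->5, L=0; H->plug->H->R->D->L->H->refl->A->L'->G->R'->A->plug->C
Char 3 ('F'): step: R->6, L=0; F->plug->F->R->H->L->E->refl->G->L'->A->R'->D->plug->D
Char 4 ('F'): step: R->7, L=0; F->plug->F->R->B->L->D->refl->C->L'->C->R'->B->plug->G
Char 5 ('H'): step: R->0, L->1 (L advanced); H->plug->H->R->H->L->F->refl->B->L'->B->R'->A->plug->C
Char 6 ('A'): step: R->1, L=1; A->plug->C->R->E->L->A->refl->H->L'->F->R'->A->plug->C
Char 7 ('D'): step: R->2, L=1; D->plug->D->R->B->L->B->refl->F->L'->H->R'->G->plug->B
Char 8 ('D'): step: R->3, L=1; D->plug->D->R->B->L->B->refl->F->L'->H->R'->H->plug->H
Char 9 ('B'): step: R->4, L=1; B->plug->G->R->G->L->D->refl->C->L'->A->R'->C->plug->A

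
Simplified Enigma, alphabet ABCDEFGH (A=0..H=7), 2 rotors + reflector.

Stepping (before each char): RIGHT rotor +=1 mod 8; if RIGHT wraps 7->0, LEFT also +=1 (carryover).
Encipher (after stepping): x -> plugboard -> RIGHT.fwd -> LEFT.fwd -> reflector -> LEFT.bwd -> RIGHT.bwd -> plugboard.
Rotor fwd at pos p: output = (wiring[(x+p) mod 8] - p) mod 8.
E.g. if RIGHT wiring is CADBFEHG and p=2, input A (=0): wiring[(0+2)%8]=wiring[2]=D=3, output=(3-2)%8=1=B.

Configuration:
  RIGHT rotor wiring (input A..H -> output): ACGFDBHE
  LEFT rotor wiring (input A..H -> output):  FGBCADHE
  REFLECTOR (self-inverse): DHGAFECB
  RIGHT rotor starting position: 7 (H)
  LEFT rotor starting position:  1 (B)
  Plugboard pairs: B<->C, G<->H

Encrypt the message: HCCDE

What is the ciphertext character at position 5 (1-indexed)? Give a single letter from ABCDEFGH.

Char 1 ('H'): step: R->0, L->2 (L advanced); H->plug->G->R->H->L->E->refl->F->L'->E->R'->H->plug->G
Char 2 ('C'): step: R->1, L=2; C->plug->B->R->F->L->C->refl->G->L'->C->R'->D->plug->D
Char 3 ('C'): step: R->2, L=2; C->plug->B->R->D->L->B->refl->H->L'->A->R'->H->plug->G
Char 4 ('D'): step: R->3, L=2; D->plug->D->R->E->L->F->refl->E->L'->H->R'->G->plug->H
Char 5 ('E'): step: R->4, L=2; E->plug->E->R->E->L->F->refl->E->L'->H->R'->A->plug->A

A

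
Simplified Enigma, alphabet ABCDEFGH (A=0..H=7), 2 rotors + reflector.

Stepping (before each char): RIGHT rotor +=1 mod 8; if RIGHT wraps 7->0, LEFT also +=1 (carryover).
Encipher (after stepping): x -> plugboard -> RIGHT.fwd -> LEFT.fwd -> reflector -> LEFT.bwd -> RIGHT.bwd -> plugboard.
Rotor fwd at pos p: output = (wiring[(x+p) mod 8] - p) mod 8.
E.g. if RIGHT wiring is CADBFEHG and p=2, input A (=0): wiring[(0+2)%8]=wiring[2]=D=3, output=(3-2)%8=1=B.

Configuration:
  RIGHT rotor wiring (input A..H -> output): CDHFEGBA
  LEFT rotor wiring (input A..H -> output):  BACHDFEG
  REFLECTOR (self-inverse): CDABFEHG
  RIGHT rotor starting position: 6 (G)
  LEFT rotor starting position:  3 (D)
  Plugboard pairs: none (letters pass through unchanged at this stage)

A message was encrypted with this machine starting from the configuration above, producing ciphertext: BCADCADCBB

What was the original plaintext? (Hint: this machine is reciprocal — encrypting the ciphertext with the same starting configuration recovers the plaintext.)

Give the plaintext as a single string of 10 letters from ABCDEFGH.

Answer: CGDAAEBDHD

Derivation:
Char 1 ('B'): step: R->7, L=3; B->plug->B->R->D->L->B->refl->D->L'->E->R'->C->plug->C
Char 2 ('C'): step: R->0, L->4 (L advanced); C->plug->C->R->H->L->D->refl->B->L'->B->R'->G->plug->G
Char 3 ('A'): step: R->1, L=4; A->plug->A->R->C->L->A->refl->C->L'->D->R'->D->plug->D
Char 4 ('D'): step: R->2, L=4; D->plug->D->R->E->L->F->refl->E->L'->F->R'->A->plug->A
Char 5 ('C'): step: R->3, L=4; C->plug->C->R->D->L->C->refl->A->L'->C->R'->A->plug->A
Char 6 ('A'): step: R->4, L=4; A->plug->A->R->A->L->H->refl->G->L'->G->R'->E->plug->E
Char 7 ('D'): step: R->5, L=4; D->plug->D->R->F->L->E->refl->F->L'->E->R'->B->plug->B
Char 8 ('C'): step: R->6, L=4; C->plug->C->R->E->L->F->refl->E->L'->F->R'->D->plug->D
Char 9 ('B'): step: R->7, L=4; B->plug->B->R->D->L->C->refl->A->L'->C->R'->H->plug->H
Char 10 ('B'): step: R->0, L->5 (L advanced); B->plug->B->R->D->L->E->refl->F->L'->F->R'->D->plug->D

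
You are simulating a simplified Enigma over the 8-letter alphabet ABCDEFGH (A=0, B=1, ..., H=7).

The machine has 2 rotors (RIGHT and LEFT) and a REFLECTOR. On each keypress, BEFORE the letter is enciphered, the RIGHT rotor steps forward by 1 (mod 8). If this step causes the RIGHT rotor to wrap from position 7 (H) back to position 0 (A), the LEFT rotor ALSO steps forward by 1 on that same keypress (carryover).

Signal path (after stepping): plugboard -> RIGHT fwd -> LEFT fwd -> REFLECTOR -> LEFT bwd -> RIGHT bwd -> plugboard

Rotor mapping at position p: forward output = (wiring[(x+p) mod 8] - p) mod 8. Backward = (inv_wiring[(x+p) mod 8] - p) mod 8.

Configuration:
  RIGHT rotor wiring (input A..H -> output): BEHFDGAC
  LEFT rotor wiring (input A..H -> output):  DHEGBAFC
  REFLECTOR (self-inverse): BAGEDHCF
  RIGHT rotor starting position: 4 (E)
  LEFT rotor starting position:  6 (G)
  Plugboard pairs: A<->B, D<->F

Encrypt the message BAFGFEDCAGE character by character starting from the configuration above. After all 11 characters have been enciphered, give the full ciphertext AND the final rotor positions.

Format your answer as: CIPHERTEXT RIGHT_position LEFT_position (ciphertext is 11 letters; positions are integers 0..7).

Answer: HDABAHBGFDA 7 7

Derivation:
Char 1 ('B'): step: R->5, L=6; B->plug->A->R->B->L->E->refl->D->L'->G->R'->H->plug->H
Char 2 ('A'): step: R->6, L=6; A->plug->B->R->E->L->G->refl->C->L'->H->R'->F->plug->D
Char 3 ('F'): step: R->7, L=6; F->plug->D->R->A->L->H->refl->F->L'->C->R'->B->plug->A
Char 4 ('G'): step: R->0, L->7 (L advanced); G->plug->G->R->A->L->D->refl->E->L'->B->R'->A->plug->B
Char 5 ('F'): step: R->1, L=7; F->plug->D->R->C->L->A->refl->B->L'->G->R'->B->plug->A
Char 6 ('E'): step: R->2, L=7; E->plug->E->R->G->L->B->refl->A->L'->C->R'->H->plug->H
Char 7 ('D'): step: R->3, L=7; D->plug->F->R->G->L->B->refl->A->L'->C->R'->A->plug->B
Char 8 ('C'): step: R->4, L=7; C->plug->C->R->E->L->H->refl->F->L'->D->R'->G->plug->G
Char 9 ('A'): step: R->5, L=7; A->plug->B->R->D->L->F->refl->H->L'->E->R'->D->plug->F
Char 10 ('G'): step: R->6, L=7; G->plug->G->R->F->L->C->refl->G->L'->H->R'->F->plug->D
Char 11 ('E'): step: R->7, L=7; E->plug->E->R->G->L->B->refl->A->L'->C->R'->B->plug->A
Final: ciphertext=HDABAHBGFDA, RIGHT=7, LEFT=7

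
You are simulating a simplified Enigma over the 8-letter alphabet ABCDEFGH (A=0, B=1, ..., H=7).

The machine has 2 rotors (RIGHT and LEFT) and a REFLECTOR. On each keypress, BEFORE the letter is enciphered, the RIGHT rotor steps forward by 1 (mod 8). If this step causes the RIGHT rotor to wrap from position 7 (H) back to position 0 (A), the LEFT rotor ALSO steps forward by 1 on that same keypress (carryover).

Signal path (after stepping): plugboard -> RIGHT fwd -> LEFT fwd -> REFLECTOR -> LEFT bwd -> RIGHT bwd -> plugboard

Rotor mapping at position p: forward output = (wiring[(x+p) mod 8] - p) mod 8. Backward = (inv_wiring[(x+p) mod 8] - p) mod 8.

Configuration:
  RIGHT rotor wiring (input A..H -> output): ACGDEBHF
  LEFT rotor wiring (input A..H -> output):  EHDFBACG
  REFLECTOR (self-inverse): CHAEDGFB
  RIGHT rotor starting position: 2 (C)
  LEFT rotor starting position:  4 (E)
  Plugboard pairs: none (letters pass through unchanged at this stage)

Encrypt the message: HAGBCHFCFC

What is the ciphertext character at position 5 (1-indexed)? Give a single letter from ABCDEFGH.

Char 1 ('H'): step: R->3, L=4; H->plug->H->R->D->L->C->refl->A->L'->E->R'->D->plug->D
Char 2 ('A'): step: R->4, L=4; A->plug->A->R->A->L->F->refl->G->L'->C->R'->G->plug->G
Char 3 ('G'): step: R->5, L=4; G->plug->G->R->G->L->H->refl->B->L'->H->R'->H->plug->H
Char 4 ('B'): step: R->6, L=4; B->plug->B->R->H->L->B->refl->H->L'->G->R'->G->plug->G
Char 5 ('C'): step: R->7, L=4; C->plug->C->R->D->L->C->refl->A->L'->E->R'->E->plug->E

E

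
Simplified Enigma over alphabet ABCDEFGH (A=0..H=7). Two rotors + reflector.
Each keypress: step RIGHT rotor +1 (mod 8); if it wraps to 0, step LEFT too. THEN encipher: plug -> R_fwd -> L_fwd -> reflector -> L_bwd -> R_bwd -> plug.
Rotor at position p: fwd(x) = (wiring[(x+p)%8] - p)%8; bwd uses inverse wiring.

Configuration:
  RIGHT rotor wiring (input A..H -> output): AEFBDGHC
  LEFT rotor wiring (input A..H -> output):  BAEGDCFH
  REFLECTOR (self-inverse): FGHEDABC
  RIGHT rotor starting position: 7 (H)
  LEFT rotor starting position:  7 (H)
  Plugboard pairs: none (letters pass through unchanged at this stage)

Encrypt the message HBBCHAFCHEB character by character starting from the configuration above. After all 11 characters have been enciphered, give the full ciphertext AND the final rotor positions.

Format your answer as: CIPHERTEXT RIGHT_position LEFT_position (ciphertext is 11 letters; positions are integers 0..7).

Char 1 ('H'): step: R->0, L->0 (L advanced); H->plug->H->R->C->L->E->refl->D->L'->E->R'->B->plug->B
Char 2 ('B'): step: R->1, L=0; B->plug->B->R->E->L->D->refl->E->L'->C->R'->D->plug->D
Char 3 ('B'): step: R->2, L=0; B->plug->B->R->H->L->H->refl->C->L'->F->R'->E->plug->E
Char 4 ('C'): step: R->3, L=0; C->plug->C->R->D->L->G->refl->B->L'->A->R'->B->plug->B
Char 5 ('H'): step: R->4, L=0; H->plug->H->R->F->L->C->refl->H->L'->H->R'->A->plug->A
Char 6 ('A'): step: R->5, L=0; A->plug->A->R->B->L->A->refl->F->L'->G->R'->H->plug->H
Char 7 ('F'): step: R->6, L=0; F->plug->F->R->D->L->G->refl->B->L'->A->R'->H->plug->H
Char 8 ('C'): step: R->7, L=0; C->plug->C->R->F->L->C->refl->H->L'->H->R'->G->plug->G
Char 9 ('H'): step: R->0, L->1 (L advanced); H->plug->H->R->C->L->F->refl->A->L'->H->R'->G->plug->G
Char 10 ('E'): step: R->1, L=1; E->plug->E->R->F->L->E->refl->D->L'->B->R'->G->plug->G
Char 11 ('B'): step: R->2, L=1; B->plug->B->R->H->L->A->refl->F->L'->C->R'->H->plug->H
Final: ciphertext=BDEBAHHGGGH, RIGHT=2, LEFT=1

Answer: BDEBAHHGGGH 2 1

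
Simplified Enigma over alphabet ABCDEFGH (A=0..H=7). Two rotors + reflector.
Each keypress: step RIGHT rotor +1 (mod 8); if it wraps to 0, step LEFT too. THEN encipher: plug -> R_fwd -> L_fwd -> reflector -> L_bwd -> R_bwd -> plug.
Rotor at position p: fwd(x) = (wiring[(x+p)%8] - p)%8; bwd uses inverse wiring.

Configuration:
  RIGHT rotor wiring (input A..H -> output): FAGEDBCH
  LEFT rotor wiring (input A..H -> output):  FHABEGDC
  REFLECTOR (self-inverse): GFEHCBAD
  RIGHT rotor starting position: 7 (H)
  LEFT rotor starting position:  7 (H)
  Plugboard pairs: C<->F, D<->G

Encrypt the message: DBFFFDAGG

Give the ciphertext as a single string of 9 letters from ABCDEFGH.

Answer: AGHAEAFCF

Derivation:
Char 1 ('D'): step: R->0, L->0 (L advanced); D->plug->G->R->C->L->A->refl->G->L'->F->R'->A->plug->A
Char 2 ('B'): step: R->1, L=0; B->plug->B->R->F->L->G->refl->A->L'->C->R'->D->plug->G
Char 3 ('F'): step: R->2, L=0; F->plug->C->R->B->L->H->refl->D->L'->G->R'->H->plug->H
Char 4 ('F'): step: R->3, L=0; F->plug->C->R->G->L->D->refl->H->L'->B->R'->A->plug->A
Char 5 ('F'): step: R->4, L=0; F->plug->C->R->G->L->D->refl->H->L'->B->R'->E->plug->E
Char 6 ('D'): step: R->5, L=0; D->plug->G->R->H->L->C->refl->E->L'->E->R'->A->plug->A
Char 7 ('A'): step: R->6, L=0; A->plug->A->R->E->L->E->refl->C->L'->H->R'->C->plug->F
Char 8 ('G'): step: R->7, L=0; G->plug->D->R->H->L->C->refl->E->L'->E->R'->F->plug->C
Char 9 ('G'): step: R->0, L->1 (L advanced); G->plug->D->R->E->L->F->refl->B->L'->G->R'->C->plug->F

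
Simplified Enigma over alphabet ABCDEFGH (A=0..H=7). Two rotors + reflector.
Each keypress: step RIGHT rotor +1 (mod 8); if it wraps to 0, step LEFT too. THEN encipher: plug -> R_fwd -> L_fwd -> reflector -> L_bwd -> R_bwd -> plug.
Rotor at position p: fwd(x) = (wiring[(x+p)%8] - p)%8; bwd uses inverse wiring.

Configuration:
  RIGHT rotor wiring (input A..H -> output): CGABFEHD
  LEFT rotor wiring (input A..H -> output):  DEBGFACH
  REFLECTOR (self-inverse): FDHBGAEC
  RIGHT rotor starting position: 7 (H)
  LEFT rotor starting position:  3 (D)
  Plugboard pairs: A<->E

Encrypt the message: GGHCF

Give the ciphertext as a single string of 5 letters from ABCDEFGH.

Answer: FHBBE

Derivation:
Char 1 ('G'): step: R->0, L->4 (L advanced); G->plug->G->R->H->L->C->refl->H->L'->E->R'->F->plug->F
Char 2 ('G'): step: R->1, L=4; G->plug->G->R->C->L->G->refl->E->L'->B->R'->H->plug->H
Char 3 ('H'): step: R->2, L=4; H->plug->H->R->E->L->H->refl->C->L'->H->R'->B->plug->B
Char 4 ('C'): step: R->3, L=4; C->plug->C->R->B->L->E->refl->G->L'->C->R'->B->plug->B
Char 5 ('F'): step: R->4, L=4; F->plug->F->R->C->L->G->refl->E->L'->B->R'->A->plug->E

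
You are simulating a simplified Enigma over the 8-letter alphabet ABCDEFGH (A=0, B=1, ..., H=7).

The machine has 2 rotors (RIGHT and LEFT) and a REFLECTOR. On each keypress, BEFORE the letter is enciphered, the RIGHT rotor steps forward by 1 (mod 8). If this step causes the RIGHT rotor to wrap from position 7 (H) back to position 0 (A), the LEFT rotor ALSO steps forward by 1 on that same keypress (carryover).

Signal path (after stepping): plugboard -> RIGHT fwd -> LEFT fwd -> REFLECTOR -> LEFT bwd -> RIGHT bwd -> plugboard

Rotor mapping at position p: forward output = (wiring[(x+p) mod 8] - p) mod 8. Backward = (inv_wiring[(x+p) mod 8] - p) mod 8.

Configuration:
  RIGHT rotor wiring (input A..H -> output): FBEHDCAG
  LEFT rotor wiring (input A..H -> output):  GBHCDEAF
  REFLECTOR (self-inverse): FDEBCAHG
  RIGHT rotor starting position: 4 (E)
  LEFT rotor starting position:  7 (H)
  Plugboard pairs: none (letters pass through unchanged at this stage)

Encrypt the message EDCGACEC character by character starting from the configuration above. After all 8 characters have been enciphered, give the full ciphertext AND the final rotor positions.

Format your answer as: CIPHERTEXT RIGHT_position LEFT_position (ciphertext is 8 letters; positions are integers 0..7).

Answer: FEDFDFDE 4 0

Derivation:
Char 1 ('E'): step: R->5, L=7; E->plug->E->R->E->L->D->refl->B->L'->H->R'->F->plug->F
Char 2 ('D'): step: R->6, L=7; D->plug->D->R->D->L->A->refl->F->L'->G->R'->E->plug->E
Char 3 ('C'): step: R->7, L=7; C->plug->C->R->C->L->C->refl->E->L'->F->R'->D->plug->D
Char 4 ('G'): step: R->0, L->0 (L advanced); G->plug->G->R->A->L->G->refl->H->L'->C->R'->F->plug->F
Char 5 ('A'): step: R->1, L=0; A->plug->A->R->A->L->G->refl->H->L'->C->R'->D->plug->D
Char 6 ('C'): step: R->2, L=0; C->plug->C->R->B->L->B->refl->D->L'->E->R'->F->plug->F
Char 7 ('E'): step: R->3, L=0; E->plug->E->R->D->L->C->refl->E->L'->F->R'->D->plug->D
Char 8 ('C'): step: R->4, L=0; C->plug->C->R->E->L->D->refl->B->L'->B->R'->E->plug->E
Final: ciphertext=FEDFDFDE, RIGHT=4, LEFT=0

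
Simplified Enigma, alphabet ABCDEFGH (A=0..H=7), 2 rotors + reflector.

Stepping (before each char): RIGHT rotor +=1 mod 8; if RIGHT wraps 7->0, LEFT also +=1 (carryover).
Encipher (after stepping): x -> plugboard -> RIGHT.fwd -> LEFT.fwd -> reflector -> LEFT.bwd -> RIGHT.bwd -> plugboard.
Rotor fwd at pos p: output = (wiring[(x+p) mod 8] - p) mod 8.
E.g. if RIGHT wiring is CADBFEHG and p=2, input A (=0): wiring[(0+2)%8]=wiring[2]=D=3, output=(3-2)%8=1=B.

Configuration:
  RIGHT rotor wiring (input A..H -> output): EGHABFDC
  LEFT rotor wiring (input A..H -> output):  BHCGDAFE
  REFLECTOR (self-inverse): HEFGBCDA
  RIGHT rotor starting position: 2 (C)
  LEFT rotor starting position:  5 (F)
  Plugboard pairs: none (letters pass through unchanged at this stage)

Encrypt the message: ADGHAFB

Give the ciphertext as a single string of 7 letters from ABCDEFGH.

Answer: HGBDGDC

Derivation:
Char 1 ('A'): step: R->3, L=5; A->plug->A->R->F->L->F->refl->C->L'->E->R'->H->plug->H
Char 2 ('D'): step: R->4, L=5; D->plug->D->R->G->L->B->refl->E->L'->D->R'->G->plug->G
Char 3 ('G'): step: R->5, L=5; G->plug->G->R->D->L->E->refl->B->L'->G->R'->B->plug->B
Char 4 ('H'): step: R->6, L=5; H->plug->H->R->H->L->G->refl->D->L'->A->R'->D->plug->D
Char 5 ('A'): step: R->7, L=5; A->plug->A->R->D->L->E->refl->B->L'->G->R'->G->plug->G
Char 6 ('F'): step: R->0, L->6 (L advanced); F->plug->F->R->F->L->A->refl->H->L'->A->R'->D->plug->D
Char 7 ('B'): step: R->1, L=6; B->plug->B->R->G->L->F->refl->C->L'->H->R'->C->plug->C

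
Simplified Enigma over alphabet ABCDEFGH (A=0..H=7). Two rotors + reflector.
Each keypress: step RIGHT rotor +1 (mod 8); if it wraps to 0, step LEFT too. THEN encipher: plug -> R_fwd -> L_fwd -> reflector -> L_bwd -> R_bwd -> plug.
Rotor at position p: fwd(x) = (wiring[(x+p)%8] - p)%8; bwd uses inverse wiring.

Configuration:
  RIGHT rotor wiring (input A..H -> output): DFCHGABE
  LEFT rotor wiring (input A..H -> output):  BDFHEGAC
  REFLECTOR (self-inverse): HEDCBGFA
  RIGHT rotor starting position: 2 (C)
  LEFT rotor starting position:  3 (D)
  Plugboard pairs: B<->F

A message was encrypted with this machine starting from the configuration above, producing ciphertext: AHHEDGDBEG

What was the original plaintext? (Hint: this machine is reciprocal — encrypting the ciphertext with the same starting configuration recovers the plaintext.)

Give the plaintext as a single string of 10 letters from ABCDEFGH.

Answer: DCEFADBDHA

Derivation:
Char 1 ('A'): step: R->3, L=3; A->plug->A->R->E->L->H->refl->A->L'->G->R'->D->plug->D
Char 2 ('H'): step: R->4, L=3; H->plug->H->R->D->L->F->refl->G->L'->F->R'->C->plug->C
Char 3 ('H'): step: R->5, L=3; H->plug->H->R->B->L->B->refl->E->L'->A->R'->E->plug->E
Char 4 ('E'): step: R->6, L=3; E->plug->E->R->E->L->H->refl->A->L'->G->R'->B->plug->F
Char 5 ('D'): step: R->7, L=3; D->plug->D->R->D->L->F->refl->G->L'->F->R'->A->plug->A
Char 6 ('G'): step: R->0, L->4 (L advanced); G->plug->G->R->B->L->C->refl->D->L'->H->R'->D->plug->D
Char 7 ('D'): step: R->1, L=4; D->plug->D->R->F->L->H->refl->A->L'->A->R'->F->plug->B
Char 8 ('B'): step: R->2, L=4; B->plug->F->R->C->L->E->refl->B->L'->G->R'->D->plug->D
Char 9 ('E'): step: R->3, L=4; E->plug->E->R->B->L->C->refl->D->L'->H->R'->H->plug->H
Char 10 ('G'): step: R->4, L=4; G->plug->G->R->G->L->B->refl->E->L'->C->R'->A->plug->A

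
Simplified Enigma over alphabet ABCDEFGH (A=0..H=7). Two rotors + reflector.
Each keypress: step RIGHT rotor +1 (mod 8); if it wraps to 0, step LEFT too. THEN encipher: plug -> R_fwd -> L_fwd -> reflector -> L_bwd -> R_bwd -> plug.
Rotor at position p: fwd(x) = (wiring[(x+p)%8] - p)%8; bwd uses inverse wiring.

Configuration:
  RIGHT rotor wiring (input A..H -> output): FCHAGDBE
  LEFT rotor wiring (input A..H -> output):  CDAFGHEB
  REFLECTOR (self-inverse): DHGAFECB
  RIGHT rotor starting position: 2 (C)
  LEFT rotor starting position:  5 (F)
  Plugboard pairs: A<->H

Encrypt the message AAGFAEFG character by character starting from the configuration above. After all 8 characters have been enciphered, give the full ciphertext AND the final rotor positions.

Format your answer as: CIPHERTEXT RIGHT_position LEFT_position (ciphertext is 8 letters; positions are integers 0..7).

Char 1 ('A'): step: R->3, L=5; A->plug->H->R->E->L->G->refl->C->L'->A->R'->C->plug->C
Char 2 ('A'): step: R->4, L=5; A->plug->H->R->E->L->G->refl->C->L'->A->R'->D->plug->D
Char 3 ('G'): step: R->5, L=5; G->plug->G->R->D->L->F->refl->E->L'->C->R'->F->plug->F
Char 4 ('F'): step: R->6, L=5; F->plug->F->R->C->L->E->refl->F->L'->D->R'->A->plug->H
Char 5 ('A'): step: R->7, L=5; A->plug->H->R->C->L->E->refl->F->L'->D->R'->C->plug->C
Char 6 ('E'): step: R->0, L->6 (L advanced); E->plug->E->R->G->L->A->refl->D->L'->B->R'->G->plug->G
Char 7 ('F'): step: R->1, L=6; F->plug->F->R->A->L->G->refl->C->L'->E->R'->H->plug->A
Char 8 ('G'): step: R->2, L=6; G->plug->G->R->D->L->F->refl->E->L'->C->R'->F->plug->F
Final: ciphertext=CDFHCGAF, RIGHT=2, LEFT=6

Answer: CDFHCGAF 2 6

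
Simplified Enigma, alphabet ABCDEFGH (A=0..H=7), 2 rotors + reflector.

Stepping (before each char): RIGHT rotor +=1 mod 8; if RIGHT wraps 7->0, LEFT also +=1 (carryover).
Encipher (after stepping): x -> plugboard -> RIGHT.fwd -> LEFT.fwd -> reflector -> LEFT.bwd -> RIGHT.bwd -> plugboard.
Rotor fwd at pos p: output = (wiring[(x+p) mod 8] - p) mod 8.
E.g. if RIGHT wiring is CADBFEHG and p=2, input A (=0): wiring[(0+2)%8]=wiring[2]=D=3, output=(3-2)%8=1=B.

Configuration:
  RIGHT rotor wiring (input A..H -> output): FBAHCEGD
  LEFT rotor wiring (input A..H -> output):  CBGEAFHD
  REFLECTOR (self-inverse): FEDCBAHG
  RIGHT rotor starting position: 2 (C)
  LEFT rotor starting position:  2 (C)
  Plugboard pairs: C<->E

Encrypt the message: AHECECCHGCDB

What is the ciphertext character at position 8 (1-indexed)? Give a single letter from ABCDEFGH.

Char 1 ('A'): step: R->3, L=2; A->plug->A->R->E->L->F->refl->A->L'->G->R'->G->plug->G
Char 2 ('H'): step: R->4, L=2; H->plug->H->R->D->L->D->refl->C->L'->B->R'->E->plug->C
Char 3 ('E'): step: R->5, L=2; E->plug->C->R->G->L->A->refl->F->L'->E->R'->E->plug->C
Char 4 ('C'): step: R->6, L=2; C->plug->E->R->C->L->G->refl->H->L'->H->R'->C->plug->E
Char 5 ('E'): step: R->7, L=2; E->plug->C->R->C->L->G->refl->H->L'->H->R'->H->plug->H
Char 6 ('C'): step: R->0, L->3 (L advanced); C->plug->E->R->C->L->C->refl->D->L'->H->R'->D->plug->D
Char 7 ('C'): step: R->1, L=3; C->plug->E->R->D->L->E->refl->B->L'->A->R'->A->plug->A
Char 8 ('H'): step: R->2, L=3; H->plug->H->R->H->L->D->refl->C->L'->C->R'->D->plug->D

D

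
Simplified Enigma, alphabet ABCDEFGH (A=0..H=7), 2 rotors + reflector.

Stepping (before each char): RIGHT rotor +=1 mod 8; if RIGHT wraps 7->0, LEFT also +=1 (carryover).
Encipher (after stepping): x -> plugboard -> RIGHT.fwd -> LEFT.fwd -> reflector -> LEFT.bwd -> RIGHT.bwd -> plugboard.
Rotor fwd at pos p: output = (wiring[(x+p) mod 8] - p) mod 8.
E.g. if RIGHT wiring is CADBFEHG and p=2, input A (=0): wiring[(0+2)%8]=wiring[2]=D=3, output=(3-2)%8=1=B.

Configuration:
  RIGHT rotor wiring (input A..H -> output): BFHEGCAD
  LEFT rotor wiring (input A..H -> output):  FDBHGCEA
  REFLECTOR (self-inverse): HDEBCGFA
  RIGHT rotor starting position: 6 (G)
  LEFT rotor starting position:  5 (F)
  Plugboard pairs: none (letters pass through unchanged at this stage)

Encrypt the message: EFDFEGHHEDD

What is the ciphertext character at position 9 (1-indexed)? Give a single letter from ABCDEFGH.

Char 1 ('E'): step: R->7, L=5; E->plug->E->R->F->L->E->refl->C->L'->G->R'->C->plug->C
Char 2 ('F'): step: R->0, L->6 (L advanced); F->plug->F->R->C->L->H->refl->A->L'->G->R'->E->plug->E
Char 3 ('D'): step: R->1, L=6; D->plug->D->R->F->L->B->refl->D->L'->E->R'->A->plug->A
Char 4 ('F'): step: R->2, L=6; F->plug->F->R->B->L->C->refl->E->L'->H->R'->G->plug->G
Char 5 ('E'): step: R->3, L=6; E->plug->E->R->A->L->G->refl->F->L'->D->R'->B->plug->B
Char 6 ('G'): step: R->4, L=6; G->plug->G->R->D->L->F->refl->G->L'->A->R'->H->plug->H
Char 7 ('H'): step: R->5, L=6; H->plug->H->R->B->L->C->refl->E->L'->H->R'->G->plug->G
Char 8 ('H'): step: R->6, L=6; H->plug->H->R->E->L->D->refl->B->L'->F->R'->B->plug->B
Char 9 ('E'): step: R->7, L=6; E->plug->E->R->F->L->B->refl->D->L'->E->R'->A->plug->A

A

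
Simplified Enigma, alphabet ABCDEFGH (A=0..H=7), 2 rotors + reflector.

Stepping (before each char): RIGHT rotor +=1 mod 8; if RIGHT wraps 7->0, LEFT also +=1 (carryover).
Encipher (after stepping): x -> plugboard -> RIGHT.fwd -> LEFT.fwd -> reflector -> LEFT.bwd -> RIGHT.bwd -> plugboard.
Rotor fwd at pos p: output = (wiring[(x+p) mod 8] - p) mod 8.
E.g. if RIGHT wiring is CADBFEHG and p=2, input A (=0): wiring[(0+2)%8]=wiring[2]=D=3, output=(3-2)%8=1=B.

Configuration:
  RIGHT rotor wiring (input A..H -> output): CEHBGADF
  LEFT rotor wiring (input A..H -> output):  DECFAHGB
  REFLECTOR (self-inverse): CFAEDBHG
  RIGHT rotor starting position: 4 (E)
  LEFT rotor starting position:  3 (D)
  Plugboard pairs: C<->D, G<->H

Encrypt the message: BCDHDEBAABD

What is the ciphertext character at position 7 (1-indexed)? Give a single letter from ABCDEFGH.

Char 1 ('B'): step: R->5, L=3; B->plug->B->R->G->L->B->refl->F->L'->B->R'->H->plug->G
Char 2 ('C'): step: R->6, L=3; C->plug->D->R->G->L->B->refl->F->L'->B->R'->E->plug->E
Char 3 ('D'): step: R->7, L=3; D->plug->C->R->F->L->A->refl->C->L'->A->R'->D->plug->C
Char 4 ('H'): step: R->0, L->4 (L advanced); H->plug->G->R->D->L->F->refl->B->L'->H->R'->C->plug->D
Char 5 ('D'): step: R->1, L=4; D->plug->C->R->A->L->E->refl->D->L'->B->R'->H->plug->G
Char 6 ('E'): step: R->2, L=4; E->plug->E->R->B->L->D->refl->E->L'->A->R'->G->plug->H
Char 7 ('B'): step: R->3, L=4; B->plug->B->R->D->L->F->refl->B->L'->H->R'->F->plug->F

F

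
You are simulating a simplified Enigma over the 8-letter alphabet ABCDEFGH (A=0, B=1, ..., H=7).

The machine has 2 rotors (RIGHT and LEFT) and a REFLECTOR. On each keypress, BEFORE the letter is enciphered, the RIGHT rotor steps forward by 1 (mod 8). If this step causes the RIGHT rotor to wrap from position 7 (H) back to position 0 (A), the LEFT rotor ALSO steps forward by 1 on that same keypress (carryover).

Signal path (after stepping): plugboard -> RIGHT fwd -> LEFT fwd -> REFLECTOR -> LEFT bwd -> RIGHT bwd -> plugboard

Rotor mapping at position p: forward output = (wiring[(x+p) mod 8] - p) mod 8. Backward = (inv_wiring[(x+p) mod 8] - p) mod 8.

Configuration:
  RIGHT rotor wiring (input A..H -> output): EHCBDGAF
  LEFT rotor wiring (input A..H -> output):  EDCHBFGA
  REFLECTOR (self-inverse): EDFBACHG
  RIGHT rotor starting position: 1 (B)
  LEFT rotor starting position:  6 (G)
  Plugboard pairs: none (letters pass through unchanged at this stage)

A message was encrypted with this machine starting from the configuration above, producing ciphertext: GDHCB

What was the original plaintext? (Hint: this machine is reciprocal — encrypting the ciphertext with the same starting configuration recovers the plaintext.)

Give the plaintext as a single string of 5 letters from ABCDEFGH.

Char 1 ('G'): step: R->2, L=6; G->plug->G->R->C->L->G->refl->H->L'->H->R'->B->plug->B
Char 2 ('D'): step: R->3, L=6; D->plug->D->R->F->L->B->refl->D->L'->G->R'->A->plug->A
Char 3 ('H'): step: R->4, L=6; H->plug->H->R->F->L->B->refl->D->L'->G->R'->G->plug->G
Char 4 ('C'): step: R->5, L=6; C->plug->C->R->A->L->A->refl->E->L'->E->R'->G->plug->G
Char 5 ('B'): step: R->6, L=6; B->plug->B->R->H->L->H->refl->G->L'->C->R'->A->plug->A

Answer: BAGGA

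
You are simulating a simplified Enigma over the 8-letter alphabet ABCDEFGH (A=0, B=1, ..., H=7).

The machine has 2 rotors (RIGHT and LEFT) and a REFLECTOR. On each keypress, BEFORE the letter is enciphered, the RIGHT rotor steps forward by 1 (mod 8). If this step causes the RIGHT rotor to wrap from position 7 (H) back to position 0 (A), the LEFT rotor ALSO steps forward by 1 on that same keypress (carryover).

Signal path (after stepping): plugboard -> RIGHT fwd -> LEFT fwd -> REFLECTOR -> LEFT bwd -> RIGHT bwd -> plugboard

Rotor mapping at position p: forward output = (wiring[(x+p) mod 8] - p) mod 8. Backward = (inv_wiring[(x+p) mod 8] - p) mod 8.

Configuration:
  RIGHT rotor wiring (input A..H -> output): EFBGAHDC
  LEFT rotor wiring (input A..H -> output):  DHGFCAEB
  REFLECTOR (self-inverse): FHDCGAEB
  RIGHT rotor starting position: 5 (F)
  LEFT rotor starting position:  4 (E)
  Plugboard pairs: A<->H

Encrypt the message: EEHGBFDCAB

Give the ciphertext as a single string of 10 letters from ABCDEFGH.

Char 1 ('E'): step: R->6, L=4; E->plug->E->R->D->L->F->refl->A->L'->C->R'->G->plug->G
Char 2 ('E'): step: R->7, L=4; E->plug->E->R->H->L->B->refl->H->L'->E->R'->H->plug->A
Char 3 ('H'): step: R->0, L->5 (L advanced); H->plug->A->R->E->L->C->refl->D->L'->A->R'->E->plug->E
Char 4 ('G'): step: R->1, L=5; G->plug->G->R->B->L->H->refl->B->L'->F->R'->C->plug->C
Char 5 ('B'): step: R->2, L=5; B->plug->B->R->E->L->C->refl->D->L'->A->R'->F->plug->F
Char 6 ('F'): step: R->3, L=5; F->plug->F->R->B->L->H->refl->B->L'->F->R'->B->plug->B
Char 7 ('D'): step: R->4, L=5; D->plug->D->R->G->L->A->refl->F->L'->H->R'->C->plug->C
Char 8 ('C'): step: R->5, L=5; C->plug->C->R->F->L->B->refl->H->L'->B->R'->G->plug->G
Char 9 ('A'): step: R->6, L=5; A->plug->H->R->B->L->H->refl->B->L'->F->R'->A->plug->H
Char 10 ('B'): step: R->7, L=5; B->plug->B->R->F->L->B->refl->H->L'->B->R'->F->plug->F

Answer: GAECFBCGHF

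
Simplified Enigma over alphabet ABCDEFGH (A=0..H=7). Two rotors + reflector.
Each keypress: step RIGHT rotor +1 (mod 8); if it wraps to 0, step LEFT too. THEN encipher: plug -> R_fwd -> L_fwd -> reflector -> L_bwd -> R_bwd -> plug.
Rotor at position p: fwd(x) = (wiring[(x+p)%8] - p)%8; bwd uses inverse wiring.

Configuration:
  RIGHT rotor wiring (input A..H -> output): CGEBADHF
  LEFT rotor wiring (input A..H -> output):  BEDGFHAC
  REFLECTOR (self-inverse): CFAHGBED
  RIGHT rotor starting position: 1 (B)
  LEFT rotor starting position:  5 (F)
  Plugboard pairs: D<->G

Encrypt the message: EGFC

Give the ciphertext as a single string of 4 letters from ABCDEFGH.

Char 1 ('E'): step: R->2, L=5; E->plug->E->R->F->L->G->refl->E->L'->D->R'->F->plug->F
Char 2 ('G'): step: R->3, L=5; G->plug->D->R->E->L->H->refl->D->L'->B->R'->H->plug->H
Char 3 ('F'): step: R->4, L=5; F->plug->F->R->C->L->F->refl->B->L'->G->R'->E->plug->E
Char 4 ('C'): step: R->5, L=5; C->plug->C->R->A->L->C->refl->A->L'->H->R'->F->plug->F

Answer: FHEF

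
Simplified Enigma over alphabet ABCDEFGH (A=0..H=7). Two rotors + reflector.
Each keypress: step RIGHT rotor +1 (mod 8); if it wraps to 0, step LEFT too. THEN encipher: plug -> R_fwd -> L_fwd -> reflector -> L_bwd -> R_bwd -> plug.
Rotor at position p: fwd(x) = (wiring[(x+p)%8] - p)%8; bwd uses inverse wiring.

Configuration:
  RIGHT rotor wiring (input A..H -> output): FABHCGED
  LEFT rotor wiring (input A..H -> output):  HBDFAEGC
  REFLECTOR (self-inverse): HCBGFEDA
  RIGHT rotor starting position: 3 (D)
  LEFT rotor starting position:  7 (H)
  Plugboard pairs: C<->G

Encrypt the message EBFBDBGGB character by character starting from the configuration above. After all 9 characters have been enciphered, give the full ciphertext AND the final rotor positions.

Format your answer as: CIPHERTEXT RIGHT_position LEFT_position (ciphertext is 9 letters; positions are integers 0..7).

Answer: DAGFGHDCA 4 0

Derivation:
Char 1 ('E'): step: R->4, L=7; E->plug->E->R->B->L->A->refl->H->L'->H->R'->D->plug->D
Char 2 ('B'): step: R->5, L=7; B->plug->B->R->H->L->H->refl->A->L'->B->R'->A->plug->A
Char 3 ('F'): step: R->6, L=7; F->plug->F->R->B->L->A->refl->H->L'->H->R'->C->plug->G
Char 4 ('B'): step: R->7, L=7; B->plug->B->R->G->L->F->refl->E->L'->D->R'->F->plug->F
Char 5 ('D'): step: R->0, L->0 (L advanced); D->plug->D->R->H->L->C->refl->B->L'->B->R'->C->plug->G
Char 6 ('B'): step: R->1, L=0; B->plug->B->R->A->L->H->refl->A->L'->E->R'->H->plug->H
Char 7 ('G'): step: R->2, L=0; G->plug->C->R->A->L->H->refl->A->L'->E->R'->D->plug->D
Char 8 ('G'): step: R->3, L=0; G->plug->C->R->D->L->F->refl->E->L'->F->R'->G->plug->C
Char 9 ('B'): step: R->4, L=0; B->plug->B->R->C->L->D->refl->G->L'->G->R'->A->plug->A
Final: ciphertext=DAGFGHDCA, RIGHT=4, LEFT=0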